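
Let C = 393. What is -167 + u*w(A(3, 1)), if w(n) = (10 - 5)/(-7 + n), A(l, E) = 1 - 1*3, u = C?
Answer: -1156/3 ≈ -385.33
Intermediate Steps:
u = 393
A(l, E) = -2 (A(l, E) = 1 - 3 = -2)
w(n) = 5/(-7 + n)
-167 + u*w(A(3, 1)) = -167 + 393*(5/(-7 - 2)) = -167 + 393*(5/(-9)) = -167 + 393*(5*(-1/9)) = -167 + 393*(-5/9) = -167 - 655/3 = -1156/3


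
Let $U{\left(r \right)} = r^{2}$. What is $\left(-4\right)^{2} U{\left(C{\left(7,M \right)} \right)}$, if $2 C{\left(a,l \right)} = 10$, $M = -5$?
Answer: $400$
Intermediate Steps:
$C{\left(a,l \right)} = 5$ ($C{\left(a,l \right)} = \frac{1}{2} \cdot 10 = 5$)
$\left(-4\right)^{2} U{\left(C{\left(7,M \right)} \right)} = \left(-4\right)^{2} \cdot 5^{2} = 16 \cdot 25 = 400$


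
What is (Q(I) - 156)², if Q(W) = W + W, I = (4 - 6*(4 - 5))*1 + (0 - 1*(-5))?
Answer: 15876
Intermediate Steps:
I = 15 (I = (4 - 6*(-1))*1 + (0 + 5) = (4 - 3*(-2))*1 + 5 = (4 + 6)*1 + 5 = 10*1 + 5 = 10 + 5 = 15)
Q(W) = 2*W
(Q(I) - 156)² = (2*15 - 156)² = (30 - 156)² = (-126)² = 15876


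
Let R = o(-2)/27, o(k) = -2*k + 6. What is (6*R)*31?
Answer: 620/9 ≈ 68.889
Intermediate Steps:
o(k) = 6 - 2*k
R = 10/27 (R = (6 - 2*(-2))/27 = (6 + 4)*(1/27) = 10*(1/27) = 10/27 ≈ 0.37037)
(6*R)*31 = (6*(10/27))*31 = (20/9)*31 = 620/9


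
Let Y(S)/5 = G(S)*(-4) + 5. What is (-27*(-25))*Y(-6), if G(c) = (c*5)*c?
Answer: -2413125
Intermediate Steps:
G(c) = 5*c**2 (G(c) = (5*c)*c = 5*c**2)
Y(S) = 25 - 100*S**2 (Y(S) = 5*((5*S**2)*(-4) + 5) = 5*(-20*S**2 + 5) = 5*(5 - 20*S**2) = 25 - 100*S**2)
(-27*(-25))*Y(-6) = (-27*(-25))*(25 - 100*(-6)**2) = 675*(25 - 100*36) = 675*(25 - 3600) = 675*(-3575) = -2413125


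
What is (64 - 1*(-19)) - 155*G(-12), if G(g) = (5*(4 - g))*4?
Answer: -49517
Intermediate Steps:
G(g) = 80 - 20*g (G(g) = (20 - 5*g)*4 = 80 - 20*g)
(64 - 1*(-19)) - 155*G(-12) = (64 - 1*(-19)) - 155*(80 - 20*(-12)) = (64 + 19) - 155*(80 + 240) = 83 - 155*320 = 83 - 49600 = -49517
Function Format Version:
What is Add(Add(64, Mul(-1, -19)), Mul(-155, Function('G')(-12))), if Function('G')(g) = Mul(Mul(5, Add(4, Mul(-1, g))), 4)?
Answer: -49517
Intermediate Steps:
Function('G')(g) = Add(80, Mul(-20, g)) (Function('G')(g) = Mul(Add(20, Mul(-5, g)), 4) = Add(80, Mul(-20, g)))
Add(Add(64, Mul(-1, -19)), Mul(-155, Function('G')(-12))) = Add(Add(64, Mul(-1, -19)), Mul(-155, Add(80, Mul(-20, -12)))) = Add(Add(64, 19), Mul(-155, Add(80, 240))) = Add(83, Mul(-155, 320)) = Add(83, -49600) = -49517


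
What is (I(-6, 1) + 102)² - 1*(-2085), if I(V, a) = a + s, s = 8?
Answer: 14406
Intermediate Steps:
I(V, a) = 8 + a (I(V, a) = a + 8 = 8 + a)
(I(-6, 1) + 102)² - 1*(-2085) = ((8 + 1) + 102)² - 1*(-2085) = (9 + 102)² + 2085 = 111² + 2085 = 12321 + 2085 = 14406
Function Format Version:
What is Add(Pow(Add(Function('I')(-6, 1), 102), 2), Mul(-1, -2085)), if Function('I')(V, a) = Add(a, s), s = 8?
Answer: 14406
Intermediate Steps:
Function('I')(V, a) = Add(8, a) (Function('I')(V, a) = Add(a, 8) = Add(8, a))
Add(Pow(Add(Function('I')(-6, 1), 102), 2), Mul(-1, -2085)) = Add(Pow(Add(Add(8, 1), 102), 2), Mul(-1, -2085)) = Add(Pow(Add(9, 102), 2), 2085) = Add(Pow(111, 2), 2085) = Add(12321, 2085) = 14406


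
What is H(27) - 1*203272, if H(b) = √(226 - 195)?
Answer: -203272 + √31 ≈ -2.0327e+5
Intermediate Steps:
H(b) = √31
H(27) - 1*203272 = √31 - 1*203272 = √31 - 203272 = -203272 + √31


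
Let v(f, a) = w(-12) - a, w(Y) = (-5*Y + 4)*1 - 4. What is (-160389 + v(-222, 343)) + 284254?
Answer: 123582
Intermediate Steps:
w(Y) = -5*Y (w(Y) = (4 - 5*Y)*1 - 4 = (4 - 5*Y) - 4 = -5*Y)
v(f, a) = 60 - a (v(f, a) = -5*(-12) - a = 60 - a)
(-160389 + v(-222, 343)) + 284254 = (-160389 + (60 - 1*343)) + 284254 = (-160389 + (60 - 343)) + 284254 = (-160389 - 283) + 284254 = -160672 + 284254 = 123582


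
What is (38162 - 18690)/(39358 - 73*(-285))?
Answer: 19472/60163 ≈ 0.32365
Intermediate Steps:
(38162 - 18690)/(39358 - 73*(-285)) = 19472/(39358 + 20805) = 19472/60163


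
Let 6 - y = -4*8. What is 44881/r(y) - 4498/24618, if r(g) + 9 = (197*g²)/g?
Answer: 535624456/92034393 ≈ 5.8198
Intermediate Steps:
y = 38 (y = 6 - (-4)*8 = 6 - 1*(-32) = 6 + 32 = 38)
r(g) = -9 + 197*g (r(g) = -9 + (197*g²)/g = -9 + 197*g)
44881/r(y) - 4498/24618 = 44881/(-9 + 197*38) - 4498/24618 = 44881/(-9 + 7486) - 4498*1/24618 = 44881/7477 - 2249/12309 = 535624456/92034393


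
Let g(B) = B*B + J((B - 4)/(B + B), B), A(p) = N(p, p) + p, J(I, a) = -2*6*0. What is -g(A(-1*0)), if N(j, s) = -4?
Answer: -16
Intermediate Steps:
J(I, a) = 0 (J(I, a) = -12*0 = 0)
A(p) = -4 + p
g(B) = B² (g(B) = B*B + 0 = B² + 0 = B²)
-g(A(-1*0)) = -(-4 - 1*0)² = -(-4 + 0)² = -1*(-4)² = -1*16 = -16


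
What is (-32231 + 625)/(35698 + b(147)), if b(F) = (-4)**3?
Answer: -15803/17817 ≈ -0.88696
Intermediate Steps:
b(F) = -64
(-32231 + 625)/(35698 + b(147)) = (-32231 + 625)/(35698 - 64) = -31606/35634 = -31606*1/35634 = -15803/17817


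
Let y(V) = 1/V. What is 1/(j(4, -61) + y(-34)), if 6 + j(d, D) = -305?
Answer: -34/10575 ≈ -0.0032151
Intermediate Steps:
j(d, D) = -311 (j(d, D) = -6 - 305 = -311)
1/(j(4, -61) + y(-34)) = 1/(-311 + 1/(-34)) = 1/(-311 - 1/34) = 1/(-10575/34) = -34/10575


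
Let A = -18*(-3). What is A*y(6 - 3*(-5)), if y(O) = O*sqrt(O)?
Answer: 1134*sqrt(21) ≈ 5196.6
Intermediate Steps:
y(O) = O**(3/2)
A = 54
A*y(6 - 3*(-5)) = 54*(6 - 3*(-5))**(3/2) = 54*(6 + 15)**(3/2) = 54*21**(3/2) = 54*(21*sqrt(21)) = 1134*sqrt(21)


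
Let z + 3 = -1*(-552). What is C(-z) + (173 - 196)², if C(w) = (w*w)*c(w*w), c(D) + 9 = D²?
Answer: 27380039268072121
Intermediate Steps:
c(D) = -9 + D²
z = 549 (z = -3 - 1*(-552) = -3 + 552 = 549)
C(w) = w²*(-9 + w⁴) (C(w) = (w*w)*(-9 + (w*w)²) = w²*(-9 + (w²)²) = w²*(-9 + w⁴))
C(-z) + (173 - 196)² = (-1*549)²*(-9 + (-1*549)⁴) + (173 - 196)² = (-549)²*(-9 + (-549)⁴) + (-23)² = 301401*(-9 + 90842562801) + 529 = 301401*90842562792 + 529 = 27380039268071592 + 529 = 27380039268072121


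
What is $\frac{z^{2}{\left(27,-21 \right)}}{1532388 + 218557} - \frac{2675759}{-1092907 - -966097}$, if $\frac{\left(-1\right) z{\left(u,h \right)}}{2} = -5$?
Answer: $\frac{937023904651}{44407467090} \approx 21.101$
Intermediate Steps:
$z{\left(u,h \right)} = 10$ ($z{\left(u,h \right)} = \left(-2\right) \left(-5\right) = 10$)
$\frac{z^{2}{\left(27,-21 \right)}}{1532388 + 218557} - \frac{2675759}{-1092907 - -966097} = \frac{10^{2}}{1532388 + 218557} - \frac{2675759}{-1092907 - -966097} = \frac{100}{1750945} - \frac{2675759}{-1092907 + 966097} = 100 \cdot \frac{1}{1750945} - \frac{2675759}{-126810} = \frac{20}{350189} - - \frac{2675759}{126810} = \frac{20}{350189} + \frac{2675759}{126810} = \frac{937023904651}{44407467090}$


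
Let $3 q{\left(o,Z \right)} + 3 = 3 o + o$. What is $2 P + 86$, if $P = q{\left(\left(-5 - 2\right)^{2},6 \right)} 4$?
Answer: $\frac{1802}{3} \approx 600.67$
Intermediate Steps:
$q{\left(o,Z \right)} = -1 + \frac{4 o}{3}$ ($q{\left(o,Z \right)} = -1 + \frac{3 o + o}{3} = -1 + \frac{4 o}{3}$)
$P = \frac{772}{3}$ ($P = \left(-1 + \frac{4 \left(-5 - 2\right)^{2}}{3}\right) 4 = \left(-1 + \frac{4 \left(-7\right)^{2}}{3}\right) 4 = \left(-1 + \frac{4}{3} \cdot 49\right) 4 = \left(-1 + \frac{196}{3}\right) 4 = \frac{193}{3} \cdot 4 = \frac{772}{3} \approx 257.33$)
$2 P + 86 = 2 \cdot \frac{772}{3} + 86 = \frac{1544}{3} + 86 = \frac{1802}{3}$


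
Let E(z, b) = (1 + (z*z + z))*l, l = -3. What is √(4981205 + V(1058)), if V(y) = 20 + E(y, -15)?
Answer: 2*√404989 ≈ 1272.8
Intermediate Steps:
E(z, b) = -3 - 3*z - 3*z² (E(z, b) = (1 + (z*z + z))*(-3) = (1 + (z² + z))*(-3) = (1 + (z + z²))*(-3) = (1 + z + z²)*(-3) = -3 - 3*z - 3*z²)
V(y) = 17 - 3*y - 3*y² (V(y) = 20 + (-3 - 3*y - 3*y²) = 17 - 3*y - 3*y²)
√(4981205 + V(1058)) = √(4981205 + (17 - 3*1058 - 3*1058²)) = √(4981205 + (17 - 3174 - 3*1119364)) = √(4981205 + (17 - 3174 - 3358092)) = √(4981205 - 3361249) = √1619956 = 2*√404989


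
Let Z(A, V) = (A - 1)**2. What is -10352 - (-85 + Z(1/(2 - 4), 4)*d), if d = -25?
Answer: -40843/4 ≈ -10211.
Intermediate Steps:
Z(A, V) = (-1 + A)**2
-10352 - (-85 + Z(1/(2 - 4), 4)*d) = -10352 - (-85 + (-1 + 1/(2 - 4))**2*(-25)) = -10352 - (-85 + (-1 + 1/(-2))**2*(-25)) = -10352 - (-85 + (-1 - 1/2)**2*(-25)) = -10352 - (-85 + (-3/2)**2*(-25)) = -10352 - (-85 + (9/4)*(-25)) = -10352 - (-85 - 225/4) = -10352 - 1*(-565/4) = -10352 + 565/4 = -40843/4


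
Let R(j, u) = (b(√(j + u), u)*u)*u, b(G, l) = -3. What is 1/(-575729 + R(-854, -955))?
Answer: -1/3311804 ≈ -3.0195e-7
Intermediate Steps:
R(j, u) = -3*u² (R(j, u) = (-3*u)*u = -3*u²)
1/(-575729 + R(-854, -955)) = 1/(-575729 - 3*(-955)²) = 1/(-575729 - 3*912025) = 1/(-575729 - 2736075) = 1/(-3311804) = -1/3311804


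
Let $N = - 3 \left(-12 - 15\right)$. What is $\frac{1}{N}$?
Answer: $\frac{1}{81} \approx 0.012346$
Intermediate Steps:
$N = 81$ ($N = \left(-3\right) \left(-27\right) = 81$)
$\frac{1}{N} = \frac{1}{81}$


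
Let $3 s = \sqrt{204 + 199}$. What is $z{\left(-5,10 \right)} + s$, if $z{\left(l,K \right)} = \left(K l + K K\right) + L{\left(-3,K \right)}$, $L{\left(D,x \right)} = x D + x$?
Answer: $30 + \frac{\sqrt{403}}{3} \approx 36.692$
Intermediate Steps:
$L{\left(D,x \right)} = x + D x$ ($L{\left(D,x \right)} = D x + x = x + D x$)
$s = \frac{\sqrt{403}}{3}$ ($s = \frac{\sqrt{204 + 199}}{3} = \frac{\sqrt{403}}{3} \approx 6.6916$)
$z{\left(l,K \right)} = K^{2} - 2 K + K l$ ($z{\left(l,K \right)} = \left(K l + K K\right) + K \left(1 - 3\right) = \left(K l + K^{2}\right) + K \left(-2\right) = \left(K^{2} + K l\right) - 2 K = K^{2} - 2 K + K l$)
$z{\left(-5,10 \right)} + s = 10 \left(-2 + 10 - 5\right) + \frac{\sqrt{403}}{3} = 10 \cdot 3 + \frac{\sqrt{403}}{3} = 30 + \frac{\sqrt{403}}{3}$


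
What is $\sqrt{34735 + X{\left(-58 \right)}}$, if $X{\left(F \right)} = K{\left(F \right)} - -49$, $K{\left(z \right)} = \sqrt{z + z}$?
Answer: $\sqrt{34784 + 2 i \sqrt{29}} \approx 186.5 + 0.029 i$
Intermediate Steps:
$K{\left(z \right)} = \sqrt{2} \sqrt{z}$ ($K{\left(z \right)} = \sqrt{2 z} = \sqrt{2} \sqrt{z}$)
$X{\left(F \right)} = 49 + \sqrt{2} \sqrt{F}$ ($X{\left(F \right)} = \sqrt{2} \sqrt{F} - -49 = \sqrt{2} \sqrt{F} + 49 = 49 + \sqrt{2} \sqrt{F}$)
$\sqrt{34735 + X{\left(-58 \right)}} = \sqrt{34735 + \left(49 + \sqrt{2} \sqrt{-58}\right)} = \sqrt{34735 + \left(49 + \sqrt{2} i \sqrt{58}\right)} = \sqrt{34735 + \left(49 + 2 i \sqrt{29}\right)} = \sqrt{34784 + 2 i \sqrt{29}}$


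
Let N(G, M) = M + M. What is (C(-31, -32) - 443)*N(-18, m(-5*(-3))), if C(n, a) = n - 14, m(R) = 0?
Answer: 0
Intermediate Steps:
C(n, a) = -14 + n
N(G, M) = 2*M
(C(-31, -32) - 443)*N(-18, m(-5*(-3))) = ((-14 - 31) - 443)*(2*0) = (-45 - 443)*0 = -488*0 = 0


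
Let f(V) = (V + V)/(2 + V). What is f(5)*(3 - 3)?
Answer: 0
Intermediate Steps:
f(V) = 2*V/(2 + V) (f(V) = (2*V)/(2 + V) = 2*V/(2 + V))
f(5)*(3 - 3) = (2*5/(2 + 5))*(3 - 3) = (2*5/7)*0 = (2*5*(⅐))*0 = (10/7)*0 = 0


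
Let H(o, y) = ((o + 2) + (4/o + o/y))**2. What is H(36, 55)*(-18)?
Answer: -736435442/27225 ≈ -27050.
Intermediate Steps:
H(o, y) = (2 + o + 4/o + o/y)**2 (H(o, y) = ((2 + o) + (4/o + o/y))**2 = (2 + o + 4/o + o/y)**2)
H(36, 55)*(-18) = ((36**2 + 4*55 + 55*36**2 + 2*36*55)**2/(36**2*55**2))*(-18) = ((1/1296)*(1/3025)*(1296 + 220 + 55*1296 + 3960)**2)*(-18) = ((1/1296)*(1/3025)*(1296 + 220 + 71280 + 3960)**2)*(-18) = ((1/1296)*(1/3025)*76756**2)*(-18) = ((1/1296)*(1/3025)*5891483536)*(-18) = (368217721/245025)*(-18) = -736435442/27225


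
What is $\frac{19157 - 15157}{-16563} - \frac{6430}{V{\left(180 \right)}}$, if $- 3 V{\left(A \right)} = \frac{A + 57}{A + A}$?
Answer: $\frac{38339716400}{1308477} \approx 29301.0$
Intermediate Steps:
$V{\left(A \right)} = - \frac{57 + A}{6 A}$ ($V{\left(A \right)} = - \frac{\left(A + 57\right) \frac{1}{A + A}}{3} = - \frac{\left(57 + A\right) \frac{1}{2 A}}{3} = - \frac{\frac{1}{2} \frac{1}{A} \left(57 + A\right)}{3} = - \frac{57 + A}{6 A}$)
$\frac{19157 - 15157}{-16563} - \frac{6430}{V{\left(180 \right)}} = \frac{19157 - 15157}{-16563} - \frac{6430}{\frac{1}{6} \cdot \frac{1}{180} \left(-57 - 180\right)} = 4000 \left(- \frac{1}{16563}\right) - \frac{6430}{\frac{1}{6} \cdot \frac{1}{180} \left(-57 - 180\right)} = - \frac{4000}{16563} - \frac{6430}{\frac{1}{6} \cdot \frac{1}{180} \left(-237\right)} = - \frac{4000}{16563} - \frac{6430}{- \frac{79}{360}} = - \frac{4000}{16563} - - \frac{2314800}{79} = - \frac{4000}{16563} + \frac{2314800}{79} = \frac{38339716400}{1308477}$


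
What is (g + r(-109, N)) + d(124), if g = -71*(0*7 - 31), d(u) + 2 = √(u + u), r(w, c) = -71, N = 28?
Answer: 2128 + 2*√62 ≈ 2143.8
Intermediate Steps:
d(u) = -2 + √2*√u (d(u) = -2 + √(u + u) = -2 + √(2*u) = -2 + √2*√u)
g = 2201 (g = -71*(0 - 31) = -71*(-31) = 2201)
(g + r(-109, N)) + d(124) = (2201 - 71) + (-2 + √2*√124) = 2130 + (-2 + √2*(2*√31)) = 2130 + (-2 + 2*√62) = 2128 + 2*√62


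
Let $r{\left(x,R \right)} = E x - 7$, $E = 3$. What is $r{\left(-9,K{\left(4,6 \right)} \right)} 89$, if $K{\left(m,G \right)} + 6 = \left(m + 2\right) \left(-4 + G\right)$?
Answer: $-3026$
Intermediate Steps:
$K{\left(m,G \right)} = -6 + \left(-4 + G\right) \left(2 + m\right)$ ($K{\left(m,G \right)} = -6 + \left(m + 2\right) \left(-4 + G\right) = -6 + \left(2 + m\right) \left(-4 + G\right) = -6 + \left(-4 + G\right) \left(2 + m\right)$)
$r{\left(x,R \right)} = -7 + 3 x$ ($r{\left(x,R \right)} = 3 x - 7 = -7 + 3 x$)
$r{\left(-9,K{\left(4,6 \right)} \right)} 89 = \left(-7 + 3 \left(-9\right)\right) 89 = \left(-7 - 27\right) 89 = \left(-34\right) 89 = -3026$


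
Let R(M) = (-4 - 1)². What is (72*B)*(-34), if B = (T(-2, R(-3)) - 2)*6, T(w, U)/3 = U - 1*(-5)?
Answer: -1292544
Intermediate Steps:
R(M) = 25 (R(M) = (-5)² = 25)
T(w, U) = 15 + 3*U (T(w, U) = 3*(U - 1*(-5)) = 3*(U + 5) = 3*(5 + U) = 15 + 3*U)
B = 528 (B = ((15 + 3*25) - 2)*6 = ((15 + 75) - 2)*6 = (90 - 2)*6 = 88*6 = 528)
(72*B)*(-34) = (72*528)*(-34) = 38016*(-34) = -1292544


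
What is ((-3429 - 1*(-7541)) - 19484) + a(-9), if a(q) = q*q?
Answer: -15291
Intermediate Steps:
a(q) = q²
((-3429 - 1*(-7541)) - 19484) + a(-9) = ((-3429 - 1*(-7541)) - 19484) + (-9)² = ((-3429 + 7541) - 19484) + 81 = (4112 - 19484) + 81 = -15372 + 81 = -15291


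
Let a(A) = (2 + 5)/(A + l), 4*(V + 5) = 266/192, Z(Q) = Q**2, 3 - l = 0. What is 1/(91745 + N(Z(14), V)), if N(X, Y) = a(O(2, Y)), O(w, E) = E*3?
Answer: 1403/128717339 ≈ 1.0900e-5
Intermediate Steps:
l = 3 (l = 3 - 1*0 = 3 + 0 = 3)
V = -1787/384 (V = -5 + (266/192)/4 = -5 + (266*(1/192))/4 = -5 + (1/4)*(133/96) = -5 + 133/384 = -1787/384 ≈ -4.6536)
O(w, E) = 3*E
a(A) = 7/(3 + A) (a(A) = (2 + 5)/(A + 3) = 7/(3 + A))
N(X, Y) = 7/(3 + 3*Y)
1/(91745 + N(Z(14), V)) = 1/(91745 + 7/(3*(1 - 1787/384))) = 1/(91745 + 7/(3*(-1403/384))) = 1/(91745 + (7/3)*(-384/1403)) = 1/(91745 - 896/1403) = 1/(128717339/1403) = 1403/128717339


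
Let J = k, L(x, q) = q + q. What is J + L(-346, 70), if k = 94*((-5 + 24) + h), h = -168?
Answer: -13866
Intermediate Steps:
L(x, q) = 2*q
k = -14006 (k = 94*((-5 + 24) - 168) = 94*(19 - 168) = 94*(-149) = -14006)
J = -14006
J + L(-346, 70) = -14006 + 2*70 = -14006 + 140 = -13866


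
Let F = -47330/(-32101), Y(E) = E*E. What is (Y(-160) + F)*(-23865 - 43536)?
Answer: -55392361314930/32101 ≈ -1.7256e+9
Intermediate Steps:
Y(E) = E²
F = 47330/32101 (F = -47330*(-1/32101) = 47330/32101 ≈ 1.4744)
(Y(-160) + F)*(-23865 - 43536) = ((-160)² + 47330/32101)*(-23865 - 43536) = (25600 + 47330/32101)*(-67401) = (821832930/32101)*(-67401) = -55392361314930/32101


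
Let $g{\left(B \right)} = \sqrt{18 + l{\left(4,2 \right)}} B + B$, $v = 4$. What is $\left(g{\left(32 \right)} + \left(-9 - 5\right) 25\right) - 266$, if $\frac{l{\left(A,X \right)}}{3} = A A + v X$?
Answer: $-584 + 96 \sqrt{10} \approx -280.42$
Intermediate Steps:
$l{\left(A,X \right)} = 3 A^{2} + 12 X$ ($l{\left(A,X \right)} = 3 \left(A A + 4 X\right) = 3 \left(A^{2} + 4 X\right) = 3 A^{2} + 12 X$)
$g{\left(B \right)} = B + 3 B \sqrt{10}$ ($g{\left(B \right)} = \sqrt{18 + \left(3 \cdot 4^{2} + 12 \cdot 2\right)} B + B = \sqrt{18 + \left(3 \cdot 16 + 24\right)} B + B = \sqrt{18 + \left(48 + 24\right)} B + B = \sqrt{18 + 72} B + B = \sqrt{90} B + B = 3 \sqrt{10} B + B = 3 B \sqrt{10} + B = B + 3 B \sqrt{10}$)
$\left(g{\left(32 \right)} + \left(-9 - 5\right) 25\right) - 266 = \left(32 \left(1 + 3 \sqrt{10}\right) + \left(-9 - 5\right) 25\right) - 266 = \left(\left(32 + 96 \sqrt{10}\right) - 350\right) - 266 = \left(-318 + 96 \sqrt{10}\right) - 266 = -584 + 96 \sqrt{10}$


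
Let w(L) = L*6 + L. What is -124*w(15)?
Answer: -13020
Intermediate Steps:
w(L) = 7*L (w(L) = 6*L + L = 7*L)
-124*w(15) = -868*15 = -124*105 = -13020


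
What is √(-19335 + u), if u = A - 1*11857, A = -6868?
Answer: 2*I*√9515 ≈ 195.09*I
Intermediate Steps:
u = -18725 (u = -6868 - 1*11857 = -6868 - 11857 = -18725)
√(-19335 + u) = √(-19335 - 18725) = √(-38060) = 2*I*√9515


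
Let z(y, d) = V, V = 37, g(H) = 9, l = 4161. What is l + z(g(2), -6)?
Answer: 4198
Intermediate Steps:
z(y, d) = 37
l + z(g(2), -6) = 4161 + 37 = 4198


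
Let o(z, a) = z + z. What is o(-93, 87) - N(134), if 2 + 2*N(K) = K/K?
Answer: -371/2 ≈ -185.50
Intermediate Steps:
o(z, a) = 2*z
N(K) = -1/2 (N(K) = -1 + (K/K)/2 = -1 + (1/2)*1 = -1 + 1/2 = -1/2)
o(-93, 87) - N(134) = 2*(-93) - 1*(-1/2) = -186 + 1/2 = -371/2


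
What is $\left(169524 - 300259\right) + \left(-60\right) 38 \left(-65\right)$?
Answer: $17465$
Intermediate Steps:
$\left(169524 - 300259\right) + \left(-60\right) 38 \left(-65\right) = -130735 - -148200 = -130735 + 148200 = 17465$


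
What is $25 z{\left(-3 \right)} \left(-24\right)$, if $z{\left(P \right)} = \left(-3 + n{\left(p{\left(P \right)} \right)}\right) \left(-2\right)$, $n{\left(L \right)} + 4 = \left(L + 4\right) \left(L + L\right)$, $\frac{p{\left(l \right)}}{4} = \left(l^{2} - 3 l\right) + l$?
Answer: $9207600$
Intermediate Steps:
$p{\left(l \right)} = - 8 l + 4 l^{2}$ ($p{\left(l \right)} = 4 \left(\left(l^{2} - 3 l\right) + l\right) = 4 \left(l^{2} - 2 l\right) = - 8 l + 4 l^{2}$)
$n{\left(L \right)} = -4 + 2 L \left(4 + L\right)$ ($n{\left(L \right)} = -4 + \left(L + 4\right) \left(L + L\right) = -4 + \left(4 + L\right) 2 L = -4 + 2 L \left(4 + L\right)$)
$z{\left(P \right)} = 14 - 64 P \left(-2 + P\right) - 64 P^{2} \left(-2 + P\right)^{2}$ ($z{\left(P \right)} = \left(-3 + \left(-4 + 2 \left(4 P \left(-2 + P\right)\right)^{2} + 8 \cdot 4 P \left(-2 + P\right)\right)\right) \left(-2\right) = \left(-3 + \left(-4 + 2 \cdot 16 P^{2} \left(-2 + P\right)^{2} + 32 P \left(-2 + P\right)\right)\right) \left(-2\right) = \left(-3 + \left(-4 + 32 P^{2} \left(-2 + P\right)^{2} + 32 P \left(-2 + P\right)\right)\right) \left(-2\right) = \left(-3 + \left(-4 + 32 P \left(-2 + P\right) + 32 P^{2} \left(-2 + P\right)^{2}\right)\right) \left(-2\right) = \left(-7 + 32 P \left(-2 + P\right) + 32 P^{2} \left(-2 + P\right)^{2}\right) \left(-2\right) = 14 - 64 P \left(-2 + P\right) - 64 P^{2} \left(-2 + P\right)^{2}$)
$25 z{\left(-3 \right)} \left(-24\right) = 25 \left(14 - - 192 \left(-2 - 3\right) - 64 \left(-3\right)^{2} \left(-2 - 3\right)^{2}\right) \left(-24\right) = 25 \left(14 - \left(-192\right) \left(-5\right) - 576 \left(-5\right)^{2}\right) \left(-24\right) = 25 \left(14 - 960 - 576 \cdot 25\right) \left(-24\right) = 25 \left(14 - 960 - 14400\right) \left(-24\right) = 25 \left(-15346\right) \left(-24\right) = \left(-383650\right) \left(-24\right) = 9207600$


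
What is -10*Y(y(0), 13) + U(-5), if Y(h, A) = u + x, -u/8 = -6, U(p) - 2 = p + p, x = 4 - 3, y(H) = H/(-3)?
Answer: -498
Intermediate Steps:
y(H) = -H/3 (y(H) = H*(-⅓) = -H/3)
x = 1
U(p) = 2 + 2*p (U(p) = 2 + (p + p) = 2 + 2*p)
u = 48 (u = -8*(-6) = 48)
Y(h, A) = 49 (Y(h, A) = 48 + 1 = 49)
-10*Y(y(0), 13) + U(-5) = -10*49 + (2 + 2*(-5)) = -490 + (2 - 10) = -490 - 8 = -498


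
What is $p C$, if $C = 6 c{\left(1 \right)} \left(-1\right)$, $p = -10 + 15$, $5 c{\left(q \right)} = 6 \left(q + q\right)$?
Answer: $-72$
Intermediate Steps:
$c{\left(q \right)} = \frac{12 q}{5}$ ($c{\left(q \right)} = \frac{6 \left(q + q\right)}{5} = \frac{6 \cdot 2 q}{5} = \frac{12 q}{5}$)
$p = 5$
$C = - \frac{72}{5}$ ($C = 6 \cdot \frac{12}{5} \cdot 1 \left(-1\right) = 6 \cdot \frac{12}{5} \left(-1\right) = \frac{72}{5} \left(-1\right) = - \frac{72}{5} \approx -14.4$)
$p C = 5 \left(- \frac{72}{5}\right) = -72$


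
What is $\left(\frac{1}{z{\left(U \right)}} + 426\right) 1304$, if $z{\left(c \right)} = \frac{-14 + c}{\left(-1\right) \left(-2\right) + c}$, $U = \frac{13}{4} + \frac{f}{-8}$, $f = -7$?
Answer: $\frac{43820920}{79} \approx 5.547 \cdot 10^{5}$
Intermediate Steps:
$U = \frac{33}{8}$ ($U = \frac{13}{4} - \frac{7}{-8} = 13 \cdot \frac{1}{4} - - \frac{7}{8} = \frac{13}{4} + \frac{7}{8} = \frac{33}{8} \approx 4.125$)
$z{\left(c \right)} = \frac{-14 + c}{2 + c}$
$\left(\frac{1}{z{\left(U \right)}} + 426\right) 1304 = \left(\frac{1}{\frac{1}{2 + \frac{33}{8}} \left(-14 + \frac{33}{8}\right)} + 426\right) 1304 = \left(\frac{1}{\frac{1}{\frac{49}{8}} \left(- \frac{79}{8}\right)} + 426\right) 1304 = \left(\frac{1}{\frac{8}{49} \left(- \frac{79}{8}\right)} + 426\right) 1304 = \left(\frac{1}{- \frac{79}{49}} + 426\right) 1304 = \left(- \frac{49}{79} + 426\right) 1304 = \frac{33605}{79} \cdot 1304 = \frac{43820920}{79}$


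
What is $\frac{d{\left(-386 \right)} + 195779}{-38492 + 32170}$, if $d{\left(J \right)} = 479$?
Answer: $- \frac{98129}{3161} \approx -31.044$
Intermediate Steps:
$\frac{d{\left(-386 \right)} + 195779}{-38492 + 32170} = \frac{479 + 195779}{-38492 + 32170} = \frac{196258}{-6322} = 196258 \left(- \frac{1}{6322}\right) = - \frac{98129}{3161}$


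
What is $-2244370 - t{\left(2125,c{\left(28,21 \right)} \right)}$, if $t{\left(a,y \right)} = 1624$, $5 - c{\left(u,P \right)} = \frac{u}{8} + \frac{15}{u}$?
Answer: $-2245994$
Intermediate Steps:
$c{\left(u,P \right)} = 5 - \frac{15}{u} - \frac{u}{8}$ ($c{\left(u,P \right)} = 5 - \left(\frac{u}{8} + \frac{15}{u}\right) = 5 - \left(\frac{15}{u} + \frac{u}{8}\right) = 5 - \frac{15}{u} - \frac{u}{8}$)
$-2244370 - t{\left(2125,c{\left(28,21 \right)} \right)} = -2244370 - 1624 = -2245994$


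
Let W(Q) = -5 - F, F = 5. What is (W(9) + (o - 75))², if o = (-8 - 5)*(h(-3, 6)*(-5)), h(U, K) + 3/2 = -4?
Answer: 783225/4 ≈ 1.9581e+5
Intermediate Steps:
h(U, K) = -11/2 (h(U, K) = -3/2 - 4 = -11/2)
o = -715/2 (o = (-8 - 5)*(-11/2*(-5)) = -13*55/2 = -715/2 ≈ -357.50)
W(Q) = -10 (W(Q) = -5 - 1*5 = -5 - 5 = -10)
(W(9) + (o - 75))² = (-10 + (-715/2 - 75))² = (-10 - 865/2)² = (-885/2)² = 783225/4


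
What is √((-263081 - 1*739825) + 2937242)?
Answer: 32*√1889 ≈ 1390.8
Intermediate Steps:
√((-263081 - 1*739825) + 2937242) = √((-263081 - 739825) + 2937242) = √(-1002906 + 2937242) = √1934336 = 32*√1889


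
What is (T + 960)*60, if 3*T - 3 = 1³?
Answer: 57680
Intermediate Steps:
T = 4/3 (T = 1 + (⅓)*1³ = 1 + (⅓)*1 = 1 + ⅓ = 4/3 ≈ 1.3333)
(T + 960)*60 = (4/3 + 960)*60 = (2884/3)*60 = 57680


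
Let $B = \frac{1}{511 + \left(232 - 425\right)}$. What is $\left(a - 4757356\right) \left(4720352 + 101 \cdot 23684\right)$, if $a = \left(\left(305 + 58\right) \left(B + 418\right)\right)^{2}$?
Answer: $\frac{459888671053599945381}{2809} \approx 1.6372 \cdot 10^{17}$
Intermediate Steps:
$B = \frac{1}{318}$ ($B = \frac{1}{511 + \left(232 - 425\right)} = \frac{1}{511 - 193} = \frac{1}{318} \approx 0.0031447$)
$a = \frac{258692643405625}{11236}$ ($a = \left(\left(305 + 58\right) \left(\frac{1}{318} + 418\right)\right)^{2} = \left(363 \cdot \frac{132925}{318}\right)^{2} = \left(\frac{16083925}{106}\right)^{2} = \frac{258692643405625}{11236} \approx 2.3024 \cdot 10^{10}$)
$\left(a - 4757356\right) \left(4720352 + 101 \cdot 23684\right) = \left(\frac{258692643405625}{11236} - 4757356\right) \left(4720352 + 101 \cdot 23684\right) = \frac{258639189753609 \left(4720352 + 2392084\right)}{11236} = \frac{258639189753609}{11236} \cdot 7112436 = \frac{459888671053599945381}{2809}$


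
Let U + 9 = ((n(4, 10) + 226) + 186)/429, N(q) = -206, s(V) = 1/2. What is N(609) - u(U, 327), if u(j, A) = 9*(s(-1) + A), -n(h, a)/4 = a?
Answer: -6307/2 ≈ -3153.5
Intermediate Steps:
s(V) = ½
n(h, a) = -4*a
U = -1163/143 (U = -9 + ((-4*10 + 226) + 186)/429 = -9 + ((-40 + 226) + 186)*(1/429) = -9 + (186 + 186)*(1/429) = -9 + 372*(1/429) = -9 + 124/143 = -1163/143 ≈ -8.1329)
u(j, A) = 9/2 + 9*A (u(j, A) = 9*(½ + A) = 9/2 + 9*A)
N(609) - u(U, 327) = -206 - (9/2 + 9*327) = -206 - (9/2 + 2943) = -206 - 1*5895/2 = -206 - 5895/2 = -6307/2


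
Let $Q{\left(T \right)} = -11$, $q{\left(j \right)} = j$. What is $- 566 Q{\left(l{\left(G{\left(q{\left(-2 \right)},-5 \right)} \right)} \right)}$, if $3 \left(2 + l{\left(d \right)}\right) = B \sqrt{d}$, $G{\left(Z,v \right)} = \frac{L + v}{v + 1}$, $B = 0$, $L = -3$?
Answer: $6226$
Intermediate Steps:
$G{\left(Z,v \right)} = \frac{-3 + v}{1 + v}$ ($G{\left(Z,v \right)} = \frac{-3 + v}{v + 1} = \frac{-3 + v}{1 + v}$)
$l{\left(d \right)} = -2$ ($l{\left(d \right)} = -2 + \frac{0 \sqrt{d}}{3} = -2 + \frac{1}{3} \cdot 0 = -2 + 0 = -2$)
$- 566 Q{\left(l{\left(G{\left(q{\left(-2 \right)},-5 \right)} \right)} \right)} = \left(-566\right) \left(-11\right) = 6226$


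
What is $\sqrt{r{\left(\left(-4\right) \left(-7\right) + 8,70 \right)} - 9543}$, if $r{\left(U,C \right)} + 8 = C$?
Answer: $i \sqrt{9481} \approx 97.37 i$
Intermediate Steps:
$r{\left(U,C \right)} = -8 + C$
$\sqrt{r{\left(\left(-4\right) \left(-7\right) + 8,70 \right)} - 9543} = \sqrt{\left(-8 + 70\right) - 9543} = \sqrt{62 - 9543} = \sqrt{-9481} = i \sqrt{9481}$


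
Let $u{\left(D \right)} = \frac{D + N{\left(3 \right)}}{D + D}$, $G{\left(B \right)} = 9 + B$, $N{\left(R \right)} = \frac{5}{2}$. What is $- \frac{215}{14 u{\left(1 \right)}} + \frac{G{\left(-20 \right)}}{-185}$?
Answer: $- \frac{79011}{9065} \approx -8.716$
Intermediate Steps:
$N{\left(R \right)} = \frac{5}{2}$ ($N{\left(R \right)} = 5 \cdot \frac{1}{2} = \frac{5}{2}$)
$u{\left(D \right)} = \frac{\frac{5}{2} + D}{2 D}$ ($u{\left(D \right)} = \frac{D + \frac{5}{2}}{D + D} = \frac{\frac{5}{2} + D}{2 D}$)
$- \frac{215}{14 u{\left(1 \right)}} + \frac{G{\left(-20 \right)}}{-185} = - \frac{215}{14 \frac{5 + 2 \cdot 1}{4 \cdot 1}} + \frac{9 - 20}{-185} = - \frac{215}{14 \cdot \frac{1}{4} \cdot 1 \left(5 + 2\right)} - - \frac{11}{185} = - \frac{215}{14 \cdot \frac{1}{4} \cdot 1 \cdot 7} + \frac{11}{185} = - \frac{215}{14 \cdot \frac{7}{4}} + \frac{11}{185} = - \frac{215}{\frac{49}{2}} + \frac{11}{185} = \left(-215\right) \frac{2}{49} + \frac{11}{185} = - \frac{430}{49} + \frac{11}{185} = - \frac{79011}{9065}$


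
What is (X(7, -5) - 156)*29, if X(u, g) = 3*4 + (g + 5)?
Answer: -4176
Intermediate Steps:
X(u, g) = 17 + g (X(u, g) = 12 + (5 + g) = 17 + g)
(X(7, -5) - 156)*29 = ((17 - 5) - 156)*29 = (12 - 156)*29 = -144*29 = -4176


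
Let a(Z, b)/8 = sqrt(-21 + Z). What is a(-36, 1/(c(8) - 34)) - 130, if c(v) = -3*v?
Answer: -130 + 8*I*sqrt(57) ≈ -130.0 + 60.399*I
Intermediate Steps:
a(Z, b) = 8*sqrt(-21 + Z)
a(-36, 1/(c(8) - 34)) - 130 = 8*sqrt(-21 - 36) - 130 = 8*sqrt(-57) - 130 = 8*(I*sqrt(57)) - 130 = 8*I*sqrt(57) - 130 = -130 + 8*I*sqrt(57)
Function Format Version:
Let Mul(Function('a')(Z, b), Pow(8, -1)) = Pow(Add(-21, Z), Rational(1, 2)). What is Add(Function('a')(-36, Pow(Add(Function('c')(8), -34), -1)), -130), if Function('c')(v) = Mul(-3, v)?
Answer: Add(-130, Mul(8, I, Pow(57, Rational(1, 2)))) ≈ Add(-130.00, Mul(60.399, I))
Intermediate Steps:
Function('a')(Z, b) = Mul(8, Pow(Add(-21, Z), Rational(1, 2)))
Add(Function('a')(-36, Pow(Add(Function('c')(8), -34), -1)), -130) = Add(Mul(8, Pow(Add(-21, -36), Rational(1, 2))), -130) = Add(Mul(8, Pow(-57, Rational(1, 2))), -130) = Add(Mul(8, Mul(I, Pow(57, Rational(1, 2)))), -130) = Add(Mul(8, I, Pow(57, Rational(1, 2))), -130) = Add(-130, Mul(8, I, Pow(57, Rational(1, 2))))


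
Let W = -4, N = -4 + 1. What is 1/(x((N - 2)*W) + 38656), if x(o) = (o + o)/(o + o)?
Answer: 1/38657 ≈ 2.5869e-5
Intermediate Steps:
N = -3
x(o) = 1 (x(o) = (2*o)/((2*o)) = (1/(2*o))*(2*o) = 1)
1/(x((N - 2)*W) + 38656) = 1/(1 + 38656) = 1/38657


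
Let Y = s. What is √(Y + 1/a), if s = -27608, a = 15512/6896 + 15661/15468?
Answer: 2*I*√3263875415042166269/21746117 ≈ 166.16*I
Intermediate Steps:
a = 21746117/6666708 (a = 15512*(1/6896) + 15661*(1/15468) = 1939/862 + 15661/15468 = 21746117/6666708 ≈ 3.2619)
Y = -27608
√(Y + 1/a) = √(-27608 + 1/(21746117/6666708)) = √(-27608 + 6666708/21746117) = √(-600360131428/21746117) = 2*I*√3263875415042166269/21746117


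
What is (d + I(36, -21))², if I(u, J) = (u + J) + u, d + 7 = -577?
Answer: 284089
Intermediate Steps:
d = -584 (d = -7 - 577 = -584)
I(u, J) = J + 2*u (I(u, J) = (J + u) + u = J + 2*u)
(d + I(36, -21))² = (-584 + (-21 + 2*36))² = (-584 + (-21 + 72))² = (-584 + 51)² = (-533)² = 284089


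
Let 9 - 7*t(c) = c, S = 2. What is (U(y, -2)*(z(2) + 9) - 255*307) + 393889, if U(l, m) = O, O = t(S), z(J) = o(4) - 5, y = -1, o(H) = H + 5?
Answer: 315617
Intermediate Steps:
o(H) = 5 + H
z(J) = 4 (z(J) = (5 + 4) - 5 = 9 - 5 = 4)
t(c) = 9/7 - c/7
O = 1 (O = 9/7 - ⅐*2 = 9/7 - 2/7 = 1)
U(l, m) = 1
(U(y, -2)*(z(2) + 9) - 255*307) + 393889 = (1*(4 + 9) - 255*307) + 393889 = (1*13 - 78285) + 393889 = (13 - 78285) + 393889 = -78272 + 393889 = 315617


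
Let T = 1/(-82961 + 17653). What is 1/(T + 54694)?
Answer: 65308/3571955751 ≈ 1.8284e-5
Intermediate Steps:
T = -1/65308 (T = 1/(-65308) = -1/65308 ≈ -1.5312e-5)
1/(T + 54694) = 1/(-1/65308 + 54694) = 1/(3571955751/65308) = 65308/3571955751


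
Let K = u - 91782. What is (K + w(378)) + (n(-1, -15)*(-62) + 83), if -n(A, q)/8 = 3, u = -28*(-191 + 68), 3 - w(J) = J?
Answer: -87142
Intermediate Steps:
w(J) = 3 - J
u = 3444 (u = -28*(-123) = 3444)
n(A, q) = -24 (n(A, q) = -8*3 = -24)
K = -88338 (K = 3444 - 91782 = -88338)
(K + w(378)) + (n(-1, -15)*(-62) + 83) = (-88338 + (3 - 1*378)) + (-24*(-62) + 83) = (-88338 + (3 - 378)) + (1488 + 83) = (-88338 - 375) + 1571 = -88713 + 1571 = -87142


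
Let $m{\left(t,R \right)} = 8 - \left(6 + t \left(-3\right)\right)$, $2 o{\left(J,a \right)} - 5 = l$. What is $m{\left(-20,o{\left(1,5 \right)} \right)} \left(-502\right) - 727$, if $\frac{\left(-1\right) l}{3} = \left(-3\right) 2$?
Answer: $28389$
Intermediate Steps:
$l = 18$ ($l = - 3 \left(\left(-3\right) 2\right) = \left(-3\right) \left(-6\right) = 18$)
$o{\left(J,a \right)} = \frac{23}{2}$ ($o{\left(J,a \right)} = \frac{5}{2} + \frac{1}{2} \cdot 18 = \frac{5}{2} + 9 = \frac{23}{2}$)
$m{\left(t,R \right)} = 2 + 3 t$ ($m{\left(t,R \right)} = 8 - \left(6 - 3 t\right) = 8 + \left(-6 + 3 t\right) = 2 + 3 t$)
$m{\left(-20,o{\left(1,5 \right)} \right)} \left(-502\right) - 727 = \left(2 + 3 \left(-20\right)\right) \left(-502\right) - 727 = \left(2 - 60\right) \left(-502\right) - 727 = \left(-58\right) \left(-502\right) - 727 = 29116 - 727 = 28389$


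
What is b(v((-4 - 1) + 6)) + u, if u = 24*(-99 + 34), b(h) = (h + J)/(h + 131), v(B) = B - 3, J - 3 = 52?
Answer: -201187/129 ≈ -1559.6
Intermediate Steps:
J = 55 (J = 3 + 52 = 55)
v(B) = -3 + B
b(h) = (55 + h)/(131 + h) (b(h) = (h + 55)/(h + 131) = (55 + h)/(131 + h))
u = -1560 (u = 24*(-65) = -1560)
b(v((-4 - 1) + 6)) + u = (55 + (-3 + ((-4 - 1) + 6)))/(131 + (-3 + ((-4 - 1) + 6))) - 1560 = (55 + (-3 + (-5 + 6)))/(131 + (-3 + (-5 + 6))) - 1560 = (55 + (-3 + 1))/(131 + (-3 + 1)) - 1560 = (55 - 2)/(131 - 2) - 1560 = 53/129 - 1560 = -201187/129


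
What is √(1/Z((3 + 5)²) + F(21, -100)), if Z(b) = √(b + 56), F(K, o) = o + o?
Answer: √(-180000 + 15*√30)/30 ≈ 14.139*I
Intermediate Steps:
F(K, o) = 2*o
Z(b) = √(56 + b)
√(1/Z((3 + 5)²) + F(21, -100)) = √(1/(√(56 + (3 + 5)²)) + 2*(-100)) = √(1/(√(56 + 8²)) - 200) = √(1/(√(56 + 64)) - 200) = √(1/(√120) - 200) = √(1/(2*√30) - 200) = √(√30/60 - 200) = √(-200 + √30/60)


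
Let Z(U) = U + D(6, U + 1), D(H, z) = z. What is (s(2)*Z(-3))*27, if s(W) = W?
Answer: -270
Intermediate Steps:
Z(U) = 1 + 2*U (Z(U) = U + (U + 1) = U + (1 + U) = 1 + 2*U)
(s(2)*Z(-3))*27 = (2*(1 + 2*(-3)))*27 = (2*(1 - 6))*27 = (2*(-5))*27 = -10*27 = -270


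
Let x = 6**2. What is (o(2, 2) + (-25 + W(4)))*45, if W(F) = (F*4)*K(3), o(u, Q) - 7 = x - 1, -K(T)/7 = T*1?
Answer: -14355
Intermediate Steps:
x = 36
K(T) = -7*T
o(u, Q) = 42 (o(u, Q) = 7 + (36 - 1) = 7 + 35 = 42)
W(F) = -84*F (W(F) = (F*4)*(-7*3) = (4*F)*(-21) = -84*F)
(o(2, 2) + (-25 + W(4)))*45 = (42 + (-25 - 84*4))*45 = (42 + (-25 - 336))*45 = (42 - 361)*45 = -319*45 = -14355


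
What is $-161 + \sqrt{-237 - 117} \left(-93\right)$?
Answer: $-161 - 93 i \sqrt{354} \approx -161.0 - 1749.8 i$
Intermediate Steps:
$-161 + \sqrt{-237 - 117} \left(-93\right) = -161 + \sqrt{-354} \left(-93\right) = -161 + i \sqrt{354} \left(-93\right) = -161 - 93 i \sqrt{354}$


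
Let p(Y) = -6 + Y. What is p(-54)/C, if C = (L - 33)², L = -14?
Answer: -60/2209 ≈ -0.027162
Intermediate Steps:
C = 2209 (C = (-14 - 33)² = (-47)² = 2209)
p(-54)/C = (-6 - 54)/2209 = -60*1/2209 = -60/2209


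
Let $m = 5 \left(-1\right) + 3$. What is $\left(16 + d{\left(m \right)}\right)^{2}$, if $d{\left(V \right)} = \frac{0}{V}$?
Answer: $256$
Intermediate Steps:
$m = -2$ ($m = -5 + 3 = -2$)
$d{\left(V \right)} = 0$
$\left(16 + d{\left(m \right)}\right)^{2} = \left(16 + 0\right)^{2} = 16^{2} = 256$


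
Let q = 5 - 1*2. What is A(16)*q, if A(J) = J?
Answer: 48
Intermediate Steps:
q = 3 (q = 5 - 2 = 3)
A(16)*q = 16*3 = 48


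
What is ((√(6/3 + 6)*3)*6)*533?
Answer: 19188*√2 ≈ 27136.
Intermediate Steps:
((√(6/3 + 6)*3)*6)*533 = ((√(6*(⅓) + 6)*3)*6)*533 = ((√(2 + 6)*3)*6)*533 = ((√8*3)*6)*533 = (((2*√2)*3)*6)*533 = ((6*√2)*6)*533 = (36*√2)*533 = 19188*√2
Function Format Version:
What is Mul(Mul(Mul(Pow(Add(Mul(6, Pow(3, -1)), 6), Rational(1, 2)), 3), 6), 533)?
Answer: Mul(19188, Pow(2, Rational(1, 2))) ≈ 27136.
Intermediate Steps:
Mul(Mul(Mul(Pow(Add(Mul(6, Pow(3, -1)), 6), Rational(1, 2)), 3), 6), 533) = Mul(Mul(Mul(Pow(Add(Mul(6, Rational(1, 3)), 6), Rational(1, 2)), 3), 6), 533) = Mul(Mul(Mul(Pow(Add(2, 6), Rational(1, 2)), 3), 6), 533) = Mul(Mul(Mul(Pow(8, Rational(1, 2)), 3), 6), 533) = Mul(Mul(Mul(Mul(2, Pow(2, Rational(1, 2))), 3), 6), 533) = Mul(Mul(Mul(6, Pow(2, Rational(1, 2))), 6), 533) = Mul(Mul(36, Pow(2, Rational(1, 2))), 533) = Mul(19188, Pow(2, Rational(1, 2)))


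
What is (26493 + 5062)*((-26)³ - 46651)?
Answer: -2026682985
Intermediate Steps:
(26493 + 5062)*((-26)³ - 46651) = 31555*(-17576 - 46651) = 31555*(-64227) = -2026682985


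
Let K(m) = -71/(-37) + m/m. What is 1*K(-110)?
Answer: 108/37 ≈ 2.9189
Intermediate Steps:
K(m) = 108/37 (K(m) = -71*(-1/37) + 1 = 71/37 + 1 = 108/37)
1*K(-110) = 1*(108/37) = 108/37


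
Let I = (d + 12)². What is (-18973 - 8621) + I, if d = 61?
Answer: -22265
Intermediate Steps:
I = 5329 (I = (61 + 12)² = 73² = 5329)
(-18973 - 8621) + I = (-18973 - 8621) + 5329 = -27594 + 5329 = -22265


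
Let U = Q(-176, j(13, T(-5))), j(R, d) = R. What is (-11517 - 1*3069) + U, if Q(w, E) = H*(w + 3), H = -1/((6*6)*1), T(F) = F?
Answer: -524923/36 ≈ -14581.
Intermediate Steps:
H = -1/36 (H = -1/(36*1) = -1/36 ≈ -0.027778)
Q(w, E) = -1/12 - w/36 (Q(w, E) = -(w + 3)/36 = -(3 + w)/36 = -1/12 - w/36)
U = 173/36 (U = -1/12 - 1/36*(-176) = -1/12 + 44/9 = 173/36 ≈ 4.8056)
(-11517 - 1*3069) + U = (-11517 - 1*3069) + 173/36 = (-11517 - 3069) + 173/36 = -14586 + 173/36 = -524923/36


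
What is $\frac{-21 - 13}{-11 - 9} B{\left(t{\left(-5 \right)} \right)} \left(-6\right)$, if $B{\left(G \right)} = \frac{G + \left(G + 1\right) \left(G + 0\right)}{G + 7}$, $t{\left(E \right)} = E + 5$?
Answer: $0$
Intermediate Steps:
$t{\left(E \right)} = 5 + E$
$B{\left(G \right)} = \frac{G + G \left(1 + G\right)}{7 + G}$ ($B{\left(G \right)} = \frac{G + \left(1 + G\right) G}{7 + G} = \frac{G + G \left(1 + G\right)}{7 + G}$)
$\frac{-21 - 13}{-11 - 9} B{\left(t{\left(-5 \right)} \right)} \left(-6\right) = \frac{-21 - 13}{-11 - 9} \frac{\left(5 - 5\right) \left(2 + \left(5 - 5\right)\right)}{7 + \left(5 - 5\right)} \left(-6\right) = - \frac{34}{-20} \frac{0 \left(2 + 0\right)}{7 + 0} \left(-6\right) = \left(-34\right) \left(- \frac{1}{20}\right) 0 \cdot \frac{1}{7} \cdot 2 \left(-6\right) = \frac{17 \cdot 0 \cdot \frac{1}{7} \cdot 2}{10} \left(-6\right) = \frac{17}{10} \cdot 0 \left(-6\right) = 0 \left(-6\right) = 0$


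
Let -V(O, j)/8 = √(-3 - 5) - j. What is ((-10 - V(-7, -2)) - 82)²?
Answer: 5264 - 2432*I*√2 ≈ 5264.0 - 3439.4*I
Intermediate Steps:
V(O, j) = 8*j - 16*I*√2 (V(O, j) = -8*(√(-3 - 5) - j) = -8*(√(-8) - j) = -8*(2*I*√2 - j) = -8*(-j + 2*I*√2) = 8*j - 16*I*√2)
((-10 - V(-7, -2)) - 82)² = ((-10 - (8*(-2) - 16*I*√2)) - 82)² = ((-10 - (-16 - 16*I*√2)) - 82)² = ((-10 + (16 + 16*I*√2)) - 82)² = ((6 + 16*I*√2) - 82)² = (-76 + 16*I*√2)²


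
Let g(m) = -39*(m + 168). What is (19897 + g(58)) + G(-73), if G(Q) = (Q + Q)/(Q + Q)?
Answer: 11084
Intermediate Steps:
G(Q) = 1 (G(Q) = (2*Q)/((2*Q)) = (2*Q)*(1/(2*Q)) = 1)
g(m) = -6552 - 39*m (g(m) = -39*(168 + m) = -6552 - 39*m)
(19897 + g(58)) + G(-73) = (19897 + (-6552 - 39*58)) + 1 = (19897 + (-6552 - 2262)) + 1 = (19897 - 8814) + 1 = 11083 + 1 = 11084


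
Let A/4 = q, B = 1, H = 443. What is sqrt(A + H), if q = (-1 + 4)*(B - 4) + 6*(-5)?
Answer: sqrt(287) ≈ 16.941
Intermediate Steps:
q = -39 (q = (-1 + 4)*(1 - 4) + 6*(-5) = 3*(-3) - 30 = -9 - 30 = -39)
A = -156 (A = 4*(-39) = -156)
sqrt(A + H) = sqrt(-156 + 443) = sqrt(287)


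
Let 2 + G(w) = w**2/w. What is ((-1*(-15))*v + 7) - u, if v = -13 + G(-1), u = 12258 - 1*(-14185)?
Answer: -26676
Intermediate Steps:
u = 26443 (u = 12258 + 14185 = 26443)
G(w) = -2 + w (G(w) = -2 + w**2/w = -2 + w)
v = -16 (v = -13 + (-2 - 1) = -13 - 3 = -16)
((-1*(-15))*v + 7) - u = (-1*(-15)*(-16) + 7) - 1*26443 = (15*(-16) + 7) - 26443 = (-240 + 7) - 26443 = -233 - 26443 = -26676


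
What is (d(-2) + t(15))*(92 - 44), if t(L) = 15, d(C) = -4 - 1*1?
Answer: 480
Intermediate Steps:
d(C) = -5 (d(C) = -4 - 1 = -5)
(d(-2) + t(15))*(92 - 44) = (-5 + 15)*(92 - 44) = 10*48 = 480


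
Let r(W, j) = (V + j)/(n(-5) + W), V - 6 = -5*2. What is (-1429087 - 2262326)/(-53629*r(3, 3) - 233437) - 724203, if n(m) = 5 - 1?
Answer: -381508769133/526810 ≈ -7.2419e+5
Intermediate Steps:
V = -4 (V = 6 - 5*2 = 6 - 10 = -4)
n(m) = 4
r(W, j) = (-4 + j)/(4 + W)
(-1429087 - 2262326)/(-53629*r(3, 3) - 233437) - 724203 = (-1429087 - 2262326)/(-53629*(-4 + 3)/(4 + 3) - 233437) - 724203 = -3691413/(-53629*(-1)/7 - 233437) - 724203 = -3691413/(-53629*(-⅐) - 233437) - 724203 = -3691413/(53629/7 - 233437) - 724203 = -3691413/(-1580430/7) - 724203 = -3691413*(-7/1580430) - 724203 = 8613297/526810 - 724203 = -381508769133/526810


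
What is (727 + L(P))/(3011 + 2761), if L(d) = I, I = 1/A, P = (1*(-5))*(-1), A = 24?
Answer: 17449/138528 ≈ 0.12596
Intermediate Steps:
P = 5 (P = -5*(-1) = 5)
I = 1/24 ≈ 0.041667
L(d) = 1/24
(727 + L(P))/(3011 + 2761) = (727 + 1/24)/(3011 + 2761) = (17449/24)/5772 = (17449/24)*(1/5772) = 17449/138528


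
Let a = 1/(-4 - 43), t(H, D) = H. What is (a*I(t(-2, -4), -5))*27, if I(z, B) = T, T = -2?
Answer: 54/47 ≈ 1.1489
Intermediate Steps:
I(z, B) = -2
a = -1/47 (a = 1/(-47) = -1/47 ≈ -0.021277)
(a*I(t(-2, -4), -5))*27 = -1/47*(-2)*27 = (2/47)*27 = 54/47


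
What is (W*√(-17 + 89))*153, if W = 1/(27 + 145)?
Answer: 459*√2/86 ≈ 7.5480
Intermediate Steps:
W = 1/172 ≈ 0.0058140
(W*√(-17 + 89))*153 = (√(-17 + 89)/172)*153 = (√72/172)*153 = ((6*√2)/172)*153 = (3*√2/86)*153 = 459*√2/86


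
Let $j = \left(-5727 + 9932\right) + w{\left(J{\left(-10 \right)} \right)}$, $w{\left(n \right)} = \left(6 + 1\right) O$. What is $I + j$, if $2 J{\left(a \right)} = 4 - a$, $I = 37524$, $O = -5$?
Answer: $41694$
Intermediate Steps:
$J{\left(a \right)} = 2 - \frac{a}{2}$ ($J{\left(a \right)} = \frac{4 - a}{2} = 2 - \frac{a}{2}$)
$w{\left(n \right)} = -35$ ($w{\left(n \right)} = \left(6 + 1\right) \left(-5\right) = 7 \left(-5\right) = -35$)
$j = 4170$ ($j = \left(-5727 + 9932\right) - 35 = 4205 - 35 = 4170$)
$I + j = 37524 + 4170 = 41694$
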